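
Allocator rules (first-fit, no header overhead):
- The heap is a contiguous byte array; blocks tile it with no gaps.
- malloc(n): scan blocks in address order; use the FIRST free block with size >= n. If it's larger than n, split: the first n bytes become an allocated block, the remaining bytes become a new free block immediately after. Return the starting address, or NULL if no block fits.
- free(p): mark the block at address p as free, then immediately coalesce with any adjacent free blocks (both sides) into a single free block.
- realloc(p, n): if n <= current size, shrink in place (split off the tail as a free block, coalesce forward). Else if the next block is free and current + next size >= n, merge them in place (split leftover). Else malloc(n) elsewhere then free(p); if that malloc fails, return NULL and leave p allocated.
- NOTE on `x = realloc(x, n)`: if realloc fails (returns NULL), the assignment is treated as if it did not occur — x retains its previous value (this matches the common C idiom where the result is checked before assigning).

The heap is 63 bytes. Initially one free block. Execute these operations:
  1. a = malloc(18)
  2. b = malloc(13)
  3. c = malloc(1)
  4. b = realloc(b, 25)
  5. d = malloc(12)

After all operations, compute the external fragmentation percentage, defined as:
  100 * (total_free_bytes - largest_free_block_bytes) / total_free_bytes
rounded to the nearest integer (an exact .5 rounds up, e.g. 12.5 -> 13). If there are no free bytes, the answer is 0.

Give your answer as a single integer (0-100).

Op 1: a = malloc(18) -> a = 0; heap: [0-17 ALLOC][18-62 FREE]
Op 2: b = malloc(13) -> b = 18; heap: [0-17 ALLOC][18-30 ALLOC][31-62 FREE]
Op 3: c = malloc(1) -> c = 31; heap: [0-17 ALLOC][18-30 ALLOC][31-31 ALLOC][32-62 FREE]
Op 4: b = realloc(b, 25) -> b = 32; heap: [0-17 ALLOC][18-30 FREE][31-31 ALLOC][32-56 ALLOC][57-62 FREE]
Op 5: d = malloc(12) -> d = 18; heap: [0-17 ALLOC][18-29 ALLOC][30-30 FREE][31-31 ALLOC][32-56 ALLOC][57-62 FREE]
Free blocks: [1 6] total_free=7 largest=6 -> 100*(7-6)/7 = 100/7 ≈ 14.286 -> rounds to 14

Answer: 14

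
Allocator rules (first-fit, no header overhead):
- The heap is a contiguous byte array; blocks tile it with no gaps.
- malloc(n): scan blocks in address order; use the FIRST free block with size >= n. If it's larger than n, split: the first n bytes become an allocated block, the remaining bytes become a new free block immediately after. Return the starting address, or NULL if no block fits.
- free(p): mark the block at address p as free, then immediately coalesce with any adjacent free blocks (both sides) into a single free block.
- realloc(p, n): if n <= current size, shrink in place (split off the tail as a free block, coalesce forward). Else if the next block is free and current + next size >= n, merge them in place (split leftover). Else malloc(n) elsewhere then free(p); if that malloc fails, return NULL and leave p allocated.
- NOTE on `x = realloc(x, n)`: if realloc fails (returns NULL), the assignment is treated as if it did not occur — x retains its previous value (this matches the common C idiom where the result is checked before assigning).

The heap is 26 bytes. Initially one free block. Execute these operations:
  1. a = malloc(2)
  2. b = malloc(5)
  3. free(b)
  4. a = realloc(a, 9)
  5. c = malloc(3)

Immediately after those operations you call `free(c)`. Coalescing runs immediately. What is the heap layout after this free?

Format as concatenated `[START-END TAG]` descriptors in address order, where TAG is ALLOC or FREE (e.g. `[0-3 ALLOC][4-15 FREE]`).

Op 1: a = malloc(2) -> a = 0; heap: [0-1 ALLOC][2-25 FREE]
Op 2: b = malloc(5) -> b = 2; heap: [0-1 ALLOC][2-6 ALLOC][7-25 FREE]
Op 3: free(b) -> (freed b); heap: [0-1 ALLOC][2-25 FREE]
Op 4: a = realloc(a, 9) -> a = 0; heap: [0-8 ALLOC][9-25 FREE]
Op 5: c = malloc(3) -> c = 9; heap: [0-8 ALLOC][9-11 ALLOC][12-25 FREE]
free(c): c = 9 -> block [9-11 ALLOC]; mark free, coalesce with adjacent free neighbors -> [0-8 ALLOC][9-25 FREE]

Answer: [0-8 ALLOC][9-25 FREE]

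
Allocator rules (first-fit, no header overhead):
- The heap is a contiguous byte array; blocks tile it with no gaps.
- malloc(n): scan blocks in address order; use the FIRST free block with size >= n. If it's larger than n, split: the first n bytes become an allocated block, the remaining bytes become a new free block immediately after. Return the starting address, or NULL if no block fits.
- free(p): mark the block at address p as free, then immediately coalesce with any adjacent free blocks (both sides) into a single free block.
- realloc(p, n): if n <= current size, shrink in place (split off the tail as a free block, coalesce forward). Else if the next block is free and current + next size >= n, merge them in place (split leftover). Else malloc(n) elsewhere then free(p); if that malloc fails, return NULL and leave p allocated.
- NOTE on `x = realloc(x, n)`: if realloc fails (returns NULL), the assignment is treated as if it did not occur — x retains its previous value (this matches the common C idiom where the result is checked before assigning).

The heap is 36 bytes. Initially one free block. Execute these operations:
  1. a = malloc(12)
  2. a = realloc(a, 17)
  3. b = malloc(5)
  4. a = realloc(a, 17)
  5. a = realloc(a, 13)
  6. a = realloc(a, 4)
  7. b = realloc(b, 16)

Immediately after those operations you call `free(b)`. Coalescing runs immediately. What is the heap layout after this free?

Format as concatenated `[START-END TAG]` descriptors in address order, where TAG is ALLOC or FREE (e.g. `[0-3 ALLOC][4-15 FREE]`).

Answer: [0-3 ALLOC][4-35 FREE]

Derivation:
Op 1: a = malloc(12) -> a = 0; heap: [0-11 ALLOC][12-35 FREE]
Op 2: a = realloc(a, 17) -> a = 0; heap: [0-16 ALLOC][17-35 FREE]
Op 3: b = malloc(5) -> b = 17; heap: [0-16 ALLOC][17-21 ALLOC][22-35 FREE]
Op 4: a = realloc(a, 17) -> a = 0; heap: [0-16 ALLOC][17-21 ALLOC][22-35 FREE]
Op 5: a = realloc(a, 13) -> a = 0; heap: [0-12 ALLOC][13-16 FREE][17-21 ALLOC][22-35 FREE]
Op 6: a = realloc(a, 4) -> a = 0; heap: [0-3 ALLOC][4-16 FREE][17-21 ALLOC][22-35 FREE]
Op 7: b = realloc(b, 16) -> b = 17; heap: [0-3 ALLOC][4-16 FREE][17-32 ALLOC][33-35 FREE]
free(b): b = 17 -> block [17-32 ALLOC]; mark free, coalesce with adjacent free neighbors -> [0-3 ALLOC][4-35 FREE]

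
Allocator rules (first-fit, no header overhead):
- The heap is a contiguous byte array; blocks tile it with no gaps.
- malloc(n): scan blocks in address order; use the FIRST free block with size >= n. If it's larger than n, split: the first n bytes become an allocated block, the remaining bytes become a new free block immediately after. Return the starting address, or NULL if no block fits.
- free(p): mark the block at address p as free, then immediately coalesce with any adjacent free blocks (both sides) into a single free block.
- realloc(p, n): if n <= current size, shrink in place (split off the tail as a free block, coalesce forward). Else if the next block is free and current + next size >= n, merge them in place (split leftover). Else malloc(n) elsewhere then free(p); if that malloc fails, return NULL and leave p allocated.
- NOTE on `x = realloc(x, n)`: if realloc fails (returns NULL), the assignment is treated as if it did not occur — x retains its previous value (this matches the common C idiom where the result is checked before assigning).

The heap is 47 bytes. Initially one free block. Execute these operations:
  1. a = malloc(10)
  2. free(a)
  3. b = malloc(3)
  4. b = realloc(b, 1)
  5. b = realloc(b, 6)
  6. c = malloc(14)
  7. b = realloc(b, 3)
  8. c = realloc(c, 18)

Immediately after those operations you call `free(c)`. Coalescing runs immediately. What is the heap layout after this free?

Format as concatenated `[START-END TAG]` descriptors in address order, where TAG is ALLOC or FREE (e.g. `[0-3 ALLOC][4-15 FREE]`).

Answer: [0-2 ALLOC][3-46 FREE]

Derivation:
Op 1: a = malloc(10) -> a = 0; heap: [0-9 ALLOC][10-46 FREE]
Op 2: free(a) -> (freed a); heap: [0-46 FREE]
Op 3: b = malloc(3) -> b = 0; heap: [0-2 ALLOC][3-46 FREE]
Op 4: b = realloc(b, 1) -> b = 0; heap: [0-0 ALLOC][1-46 FREE]
Op 5: b = realloc(b, 6) -> b = 0; heap: [0-5 ALLOC][6-46 FREE]
Op 6: c = malloc(14) -> c = 6; heap: [0-5 ALLOC][6-19 ALLOC][20-46 FREE]
Op 7: b = realloc(b, 3) -> b = 0; heap: [0-2 ALLOC][3-5 FREE][6-19 ALLOC][20-46 FREE]
Op 8: c = realloc(c, 18) -> c = 6; heap: [0-2 ALLOC][3-5 FREE][6-23 ALLOC][24-46 FREE]
free(c): c = 6 -> block [6-23 ALLOC]; mark free, coalesce with adjacent free neighbors -> [0-2 ALLOC][3-46 FREE]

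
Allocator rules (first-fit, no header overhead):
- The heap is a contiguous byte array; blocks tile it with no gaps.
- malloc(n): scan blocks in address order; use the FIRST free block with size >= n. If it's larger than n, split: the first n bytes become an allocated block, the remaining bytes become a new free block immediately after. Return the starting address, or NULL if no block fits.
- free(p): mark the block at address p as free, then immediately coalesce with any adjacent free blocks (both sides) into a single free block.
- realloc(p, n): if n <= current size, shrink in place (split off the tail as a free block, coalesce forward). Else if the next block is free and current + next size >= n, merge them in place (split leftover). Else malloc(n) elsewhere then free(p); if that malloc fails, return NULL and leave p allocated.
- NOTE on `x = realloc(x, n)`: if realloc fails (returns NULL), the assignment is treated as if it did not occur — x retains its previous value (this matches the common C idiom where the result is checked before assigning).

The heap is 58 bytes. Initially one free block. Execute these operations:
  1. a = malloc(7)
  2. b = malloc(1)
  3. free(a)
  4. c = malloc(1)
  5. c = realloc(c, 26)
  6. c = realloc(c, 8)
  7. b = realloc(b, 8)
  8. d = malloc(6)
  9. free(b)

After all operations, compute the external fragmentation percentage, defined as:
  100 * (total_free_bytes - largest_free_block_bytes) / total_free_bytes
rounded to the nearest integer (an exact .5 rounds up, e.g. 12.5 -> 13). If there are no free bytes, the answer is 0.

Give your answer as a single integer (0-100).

Answer: 5

Derivation:
Op 1: a = malloc(7) -> a = 0; heap: [0-6 ALLOC][7-57 FREE]
Op 2: b = malloc(1) -> b = 7; heap: [0-6 ALLOC][7-7 ALLOC][8-57 FREE]
Op 3: free(a) -> (freed a); heap: [0-6 FREE][7-7 ALLOC][8-57 FREE]
Op 4: c = malloc(1) -> c = 0; heap: [0-0 ALLOC][1-6 FREE][7-7 ALLOC][8-57 FREE]
Op 5: c = realloc(c, 26) -> c = 8; heap: [0-6 FREE][7-7 ALLOC][8-33 ALLOC][34-57 FREE]
Op 6: c = realloc(c, 8) -> c = 8; heap: [0-6 FREE][7-7 ALLOC][8-15 ALLOC][16-57 FREE]
Op 7: b = realloc(b, 8) -> b = 16; heap: [0-7 FREE][8-15 ALLOC][16-23 ALLOC][24-57 FREE]
Op 8: d = malloc(6) -> d = 0; heap: [0-5 ALLOC][6-7 FREE][8-15 ALLOC][16-23 ALLOC][24-57 FREE]
Op 9: free(b) -> (freed b); heap: [0-5 ALLOC][6-7 FREE][8-15 ALLOC][16-57 FREE]
Free blocks: [2 42] total_free=44 largest=42 -> 100*(44-42)/44 = 200/44 ≈ 4.545 -> rounds to 5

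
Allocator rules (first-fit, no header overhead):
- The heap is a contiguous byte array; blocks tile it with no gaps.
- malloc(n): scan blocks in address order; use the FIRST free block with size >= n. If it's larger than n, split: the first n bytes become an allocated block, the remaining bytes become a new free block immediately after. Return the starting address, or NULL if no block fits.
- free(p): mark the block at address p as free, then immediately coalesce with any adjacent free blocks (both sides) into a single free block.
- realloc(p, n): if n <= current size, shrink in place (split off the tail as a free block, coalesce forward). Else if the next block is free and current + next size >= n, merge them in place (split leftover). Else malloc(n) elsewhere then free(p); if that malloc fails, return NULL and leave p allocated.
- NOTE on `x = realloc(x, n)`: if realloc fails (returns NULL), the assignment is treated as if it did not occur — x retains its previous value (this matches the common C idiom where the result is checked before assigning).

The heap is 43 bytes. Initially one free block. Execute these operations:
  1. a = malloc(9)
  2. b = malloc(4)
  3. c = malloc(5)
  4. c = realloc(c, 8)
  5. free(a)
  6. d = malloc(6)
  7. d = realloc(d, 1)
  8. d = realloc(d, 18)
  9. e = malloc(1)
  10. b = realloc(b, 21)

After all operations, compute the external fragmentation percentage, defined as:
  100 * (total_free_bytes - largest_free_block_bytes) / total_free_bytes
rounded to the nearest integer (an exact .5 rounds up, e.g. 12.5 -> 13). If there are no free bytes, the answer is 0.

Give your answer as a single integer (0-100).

Op 1: a = malloc(9) -> a = 0; heap: [0-8 ALLOC][9-42 FREE]
Op 2: b = malloc(4) -> b = 9; heap: [0-8 ALLOC][9-12 ALLOC][13-42 FREE]
Op 3: c = malloc(5) -> c = 13; heap: [0-8 ALLOC][9-12 ALLOC][13-17 ALLOC][18-42 FREE]
Op 4: c = realloc(c, 8) -> c = 13; heap: [0-8 ALLOC][9-12 ALLOC][13-20 ALLOC][21-42 FREE]
Op 5: free(a) -> (freed a); heap: [0-8 FREE][9-12 ALLOC][13-20 ALLOC][21-42 FREE]
Op 6: d = malloc(6) -> d = 0; heap: [0-5 ALLOC][6-8 FREE][9-12 ALLOC][13-20 ALLOC][21-42 FREE]
Op 7: d = realloc(d, 1) -> d = 0; heap: [0-0 ALLOC][1-8 FREE][9-12 ALLOC][13-20 ALLOC][21-42 FREE]
Op 8: d = realloc(d, 18) -> d = 21; heap: [0-8 FREE][9-12 ALLOC][13-20 ALLOC][21-38 ALLOC][39-42 FREE]
Op 9: e = malloc(1) -> e = 0; heap: [0-0 ALLOC][1-8 FREE][9-12 ALLOC][13-20 ALLOC][21-38 ALLOC][39-42 FREE]
Op 10: b = realloc(b, 21) -> NULL (b unchanged); heap: [0-0 ALLOC][1-8 FREE][9-12 ALLOC][13-20 ALLOC][21-38 ALLOC][39-42 FREE]
Free blocks: [8 4] total_free=12 largest=8 -> 100*(12-8)/12 = 400/12 ≈ 33.333 -> rounds to 33

Answer: 33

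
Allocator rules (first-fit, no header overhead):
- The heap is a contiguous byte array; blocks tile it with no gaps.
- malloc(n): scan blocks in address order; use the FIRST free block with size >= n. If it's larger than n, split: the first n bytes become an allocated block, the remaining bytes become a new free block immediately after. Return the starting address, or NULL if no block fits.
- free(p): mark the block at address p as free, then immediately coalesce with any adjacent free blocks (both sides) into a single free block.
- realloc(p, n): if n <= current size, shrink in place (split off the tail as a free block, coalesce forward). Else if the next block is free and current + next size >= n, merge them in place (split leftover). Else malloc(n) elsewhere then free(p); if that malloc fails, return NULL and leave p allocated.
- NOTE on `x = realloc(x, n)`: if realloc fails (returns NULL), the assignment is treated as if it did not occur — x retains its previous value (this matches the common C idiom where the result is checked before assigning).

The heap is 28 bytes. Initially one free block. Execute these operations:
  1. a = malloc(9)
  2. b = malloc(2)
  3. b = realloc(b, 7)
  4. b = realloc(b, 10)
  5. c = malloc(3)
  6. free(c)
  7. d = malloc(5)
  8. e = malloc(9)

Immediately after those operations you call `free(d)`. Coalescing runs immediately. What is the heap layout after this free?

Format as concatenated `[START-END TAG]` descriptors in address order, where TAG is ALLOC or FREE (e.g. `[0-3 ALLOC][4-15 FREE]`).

Answer: [0-8 ALLOC][9-18 ALLOC][19-27 FREE]

Derivation:
Op 1: a = malloc(9) -> a = 0; heap: [0-8 ALLOC][9-27 FREE]
Op 2: b = malloc(2) -> b = 9; heap: [0-8 ALLOC][9-10 ALLOC][11-27 FREE]
Op 3: b = realloc(b, 7) -> b = 9; heap: [0-8 ALLOC][9-15 ALLOC][16-27 FREE]
Op 4: b = realloc(b, 10) -> b = 9; heap: [0-8 ALLOC][9-18 ALLOC][19-27 FREE]
Op 5: c = malloc(3) -> c = 19; heap: [0-8 ALLOC][9-18 ALLOC][19-21 ALLOC][22-27 FREE]
Op 6: free(c) -> (freed c); heap: [0-8 ALLOC][9-18 ALLOC][19-27 FREE]
Op 7: d = malloc(5) -> d = 19; heap: [0-8 ALLOC][9-18 ALLOC][19-23 ALLOC][24-27 FREE]
Op 8: e = malloc(9) -> e = NULL; heap: [0-8 ALLOC][9-18 ALLOC][19-23 ALLOC][24-27 FREE]
free(d): d = 19 -> block [19-23 ALLOC]; mark free, coalesce with adjacent free neighbors -> [0-8 ALLOC][9-18 ALLOC][19-27 FREE]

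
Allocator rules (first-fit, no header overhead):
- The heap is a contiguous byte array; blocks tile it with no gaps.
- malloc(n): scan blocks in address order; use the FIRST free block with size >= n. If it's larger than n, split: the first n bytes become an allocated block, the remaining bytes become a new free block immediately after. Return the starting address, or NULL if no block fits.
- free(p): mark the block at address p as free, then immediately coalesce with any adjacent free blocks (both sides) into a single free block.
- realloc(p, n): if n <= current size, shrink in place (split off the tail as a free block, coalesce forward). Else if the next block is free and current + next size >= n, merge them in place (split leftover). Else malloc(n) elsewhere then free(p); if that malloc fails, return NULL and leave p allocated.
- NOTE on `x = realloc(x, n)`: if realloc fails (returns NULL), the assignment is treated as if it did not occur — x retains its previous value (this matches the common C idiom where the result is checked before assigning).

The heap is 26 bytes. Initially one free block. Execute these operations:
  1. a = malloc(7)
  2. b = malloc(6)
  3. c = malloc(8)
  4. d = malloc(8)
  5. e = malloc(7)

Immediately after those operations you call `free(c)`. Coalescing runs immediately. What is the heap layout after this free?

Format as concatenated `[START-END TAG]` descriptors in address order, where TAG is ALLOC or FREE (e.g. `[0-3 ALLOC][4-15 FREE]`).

Answer: [0-6 ALLOC][7-12 ALLOC][13-25 FREE]

Derivation:
Op 1: a = malloc(7) -> a = 0; heap: [0-6 ALLOC][7-25 FREE]
Op 2: b = malloc(6) -> b = 7; heap: [0-6 ALLOC][7-12 ALLOC][13-25 FREE]
Op 3: c = malloc(8) -> c = 13; heap: [0-6 ALLOC][7-12 ALLOC][13-20 ALLOC][21-25 FREE]
Op 4: d = malloc(8) -> d = NULL; heap: [0-6 ALLOC][7-12 ALLOC][13-20 ALLOC][21-25 FREE]
Op 5: e = malloc(7) -> e = NULL; heap: [0-6 ALLOC][7-12 ALLOC][13-20 ALLOC][21-25 FREE]
free(c): c = 13 -> block [13-20 ALLOC]; mark free, coalesce with adjacent free neighbors -> [0-6 ALLOC][7-12 ALLOC][13-25 FREE]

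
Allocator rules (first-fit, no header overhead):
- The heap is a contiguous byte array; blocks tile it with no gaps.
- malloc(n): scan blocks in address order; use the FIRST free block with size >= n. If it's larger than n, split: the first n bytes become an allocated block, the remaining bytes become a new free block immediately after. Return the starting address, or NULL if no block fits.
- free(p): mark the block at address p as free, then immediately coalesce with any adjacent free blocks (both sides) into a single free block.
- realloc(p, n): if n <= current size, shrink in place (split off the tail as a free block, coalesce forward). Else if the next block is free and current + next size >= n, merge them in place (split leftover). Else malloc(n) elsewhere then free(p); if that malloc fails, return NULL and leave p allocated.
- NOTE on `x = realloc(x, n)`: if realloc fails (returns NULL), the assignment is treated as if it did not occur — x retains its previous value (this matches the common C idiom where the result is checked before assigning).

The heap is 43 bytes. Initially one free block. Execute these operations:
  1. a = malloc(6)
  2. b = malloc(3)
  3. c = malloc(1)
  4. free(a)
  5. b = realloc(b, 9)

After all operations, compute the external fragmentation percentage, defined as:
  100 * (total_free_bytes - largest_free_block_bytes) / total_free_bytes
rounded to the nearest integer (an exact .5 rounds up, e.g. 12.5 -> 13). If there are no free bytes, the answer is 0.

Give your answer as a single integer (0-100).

Op 1: a = malloc(6) -> a = 0; heap: [0-5 ALLOC][6-42 FREE]
Op 2: b = malloc(3) -> b = 6; heap: [0-5 ALLOC][6-8 ALLOC][9-42 FREE]
Op 3: c = malloc(1) -> c = 9; heap: [0-5 ALLOC][6-8 ALLOC][9-9 ALLOC][10-42 FREE]
Op 4: free(a) -> (freed a); heap: [0-5 FREE][6-8 ALLOC][9-9 ALLOC][10-42 FREE]
Op 5: b = realloc(b, 9) -> b = 10; heap: [0-8 FREE][9-9 ALLOC][10-18 ALLOC][19-42 FREE]
Free blocks: [9 24] total_free=33 largest=24 -> 100*(33-24)/33 = 900/33 ≈ 27.273 -> rounds to 27

Answer: 27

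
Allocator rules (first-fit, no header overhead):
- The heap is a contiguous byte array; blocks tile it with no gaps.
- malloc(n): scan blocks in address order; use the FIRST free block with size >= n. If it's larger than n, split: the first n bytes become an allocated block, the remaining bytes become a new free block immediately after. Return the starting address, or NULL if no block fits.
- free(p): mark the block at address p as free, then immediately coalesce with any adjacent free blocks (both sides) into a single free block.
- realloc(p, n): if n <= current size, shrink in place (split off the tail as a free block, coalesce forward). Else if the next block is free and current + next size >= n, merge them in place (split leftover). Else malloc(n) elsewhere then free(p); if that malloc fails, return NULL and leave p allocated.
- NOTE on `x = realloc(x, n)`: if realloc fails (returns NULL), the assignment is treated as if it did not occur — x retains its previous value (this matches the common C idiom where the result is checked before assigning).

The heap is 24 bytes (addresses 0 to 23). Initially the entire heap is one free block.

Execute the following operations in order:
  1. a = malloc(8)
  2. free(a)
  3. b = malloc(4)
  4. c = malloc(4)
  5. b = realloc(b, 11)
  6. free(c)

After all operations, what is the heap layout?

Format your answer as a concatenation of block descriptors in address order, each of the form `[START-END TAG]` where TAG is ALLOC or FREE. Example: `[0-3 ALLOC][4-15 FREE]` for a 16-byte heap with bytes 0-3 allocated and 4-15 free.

Op 1: a = malloc(8) -> a = 0; heap: [0-7 ALLOC][8-23 FREE]
Op 2: free(a) -> (freed a); heap: [0-23 FREE]
Op 3: b = malloc(4) -> b = 0; heap: [0-3 ALLOC][4-23 FREE]
Op 4: c = malloc(4) -> c = 4; heap: [0-3 ALLOC][4-7 ALLOC][8-23 FREE]
Op 5: b = realloc(b, 11) -> b = 8; heap: [0-3 FREE][4-7 ALLOC][8-18 ALLOC][19-23 FREE]
Op 6: free(c) -> (freed c); heap: [0-7 FREE][8-18 ALLOC][19-23 FREE]

Answer: [0-7 FREE][8-18 ALLOC][19-23 FREE]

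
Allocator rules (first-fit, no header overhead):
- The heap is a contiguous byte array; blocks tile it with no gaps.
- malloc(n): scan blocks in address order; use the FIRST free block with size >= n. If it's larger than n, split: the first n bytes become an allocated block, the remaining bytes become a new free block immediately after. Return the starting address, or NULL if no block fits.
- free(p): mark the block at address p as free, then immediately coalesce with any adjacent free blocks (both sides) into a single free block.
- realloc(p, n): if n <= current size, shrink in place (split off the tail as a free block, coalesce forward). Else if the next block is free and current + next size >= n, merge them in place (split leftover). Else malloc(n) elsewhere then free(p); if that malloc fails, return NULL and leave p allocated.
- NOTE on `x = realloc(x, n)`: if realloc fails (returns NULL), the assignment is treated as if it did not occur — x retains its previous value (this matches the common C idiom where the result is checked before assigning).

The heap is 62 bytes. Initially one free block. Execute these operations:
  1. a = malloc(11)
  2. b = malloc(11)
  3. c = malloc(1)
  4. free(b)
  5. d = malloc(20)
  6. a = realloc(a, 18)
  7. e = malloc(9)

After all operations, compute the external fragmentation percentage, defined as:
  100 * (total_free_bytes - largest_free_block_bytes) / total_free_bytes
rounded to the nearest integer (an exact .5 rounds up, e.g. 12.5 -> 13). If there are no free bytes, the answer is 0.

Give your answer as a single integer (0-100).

Answer: 29

Derivation:
Op 1: a = malloc(11) -> a = 0; heap: [0-10 ALLOC][11-61 FREE]
Op 2: b = malloc(11) -> b = 11; heap: [0-10 ALLOC][11-21 ALLOC][22-61 FREE]
Op 3: c = malloc(1) -> c = 22; heap: [0-10 ALLOC][11-21 ALLOC][22-22 ALLOC][23-61 FREE]
Op 4: free(b) -> (freed b); heap: [0-10 ALLOC][11-21 FREE][22-22 ALLOC][23-61 FREE]
Op 5: d = malloc(20) -> d = 23; heap: [0-10 ALLOC][11-21 FREE][22-22 ALLOC][23-42 ALLOC][43-61 FREE]
Op 6: a = realloc(a, 18) -> a = 0; heap: [0-17 ALLOC][18-21 FREE][22-22 ALLOC][23-42 ALLOC][43-61 FREE]
Op 7: e = malloc(9) -> e = 43; heap: [0-17 ALLOC][18-21 FREE][22-22 ALLOC][23-42 ALLOC][43-51 ALLOC][52-61 FREE]
Free blocks: [4 10] total_free=14 largest=10 -> 100*(14-10)/14 = 400/14 ≈ 28.571 -> rounds to 29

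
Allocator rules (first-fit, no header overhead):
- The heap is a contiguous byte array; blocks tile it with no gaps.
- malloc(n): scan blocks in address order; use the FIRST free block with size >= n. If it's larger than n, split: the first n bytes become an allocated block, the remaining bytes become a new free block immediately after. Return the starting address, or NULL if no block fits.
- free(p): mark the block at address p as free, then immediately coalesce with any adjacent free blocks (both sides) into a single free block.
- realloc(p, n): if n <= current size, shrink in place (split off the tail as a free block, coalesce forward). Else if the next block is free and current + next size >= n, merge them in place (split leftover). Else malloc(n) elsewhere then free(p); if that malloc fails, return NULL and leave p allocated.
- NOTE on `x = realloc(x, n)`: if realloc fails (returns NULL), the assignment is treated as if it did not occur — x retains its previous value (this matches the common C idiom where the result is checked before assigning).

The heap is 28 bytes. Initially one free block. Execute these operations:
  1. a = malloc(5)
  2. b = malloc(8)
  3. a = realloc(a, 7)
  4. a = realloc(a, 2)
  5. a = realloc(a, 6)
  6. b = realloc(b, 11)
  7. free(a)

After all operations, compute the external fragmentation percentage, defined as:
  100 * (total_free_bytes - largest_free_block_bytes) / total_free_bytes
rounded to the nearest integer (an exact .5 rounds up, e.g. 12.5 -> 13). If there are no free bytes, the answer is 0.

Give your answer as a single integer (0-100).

Answer: 25

Derivation:
Op 1: a = malloc(5) -> a = 0; heap: [0-4 ALLOC][5-27 FREE]
Op 2: b = malloc(8) -> b = 5; heap: [0-4 ALLOC][5-12 ALLOC][13-27 FREE]
Op 3: a = realloc(a, 7) -> a = 13; heap: [0-4 FREE][5-12 ALLOC][13-19 ALLOC][20-27 FREE]
Op 4: a = realloc(a, 2) -> a = 13; heap: [0-4 FREE][5-12 ALLOC][13-14 ALLOC][15-27 FREE]
Op 5: a = realloc(a, 6) -> a = 13; heap: [0-4 FREE][5-12 ALLOC][13-18 ALLOC][19-27 FREE]
Op 6: b = realloc(b, 11) -> NULL (b unchanged); heap: [0-4 FREE][5-12 ALLOC][13-18 ALLOC][19-27 FREE]
Op 7: free(a) -> (freed a); heap: [0-4 FREE][5-12 ALLOC][13-27 FREE]
Free blocks: [5 15] total_free=20 largest=15 -> 100*(20-15)/20 = 500/20 = 25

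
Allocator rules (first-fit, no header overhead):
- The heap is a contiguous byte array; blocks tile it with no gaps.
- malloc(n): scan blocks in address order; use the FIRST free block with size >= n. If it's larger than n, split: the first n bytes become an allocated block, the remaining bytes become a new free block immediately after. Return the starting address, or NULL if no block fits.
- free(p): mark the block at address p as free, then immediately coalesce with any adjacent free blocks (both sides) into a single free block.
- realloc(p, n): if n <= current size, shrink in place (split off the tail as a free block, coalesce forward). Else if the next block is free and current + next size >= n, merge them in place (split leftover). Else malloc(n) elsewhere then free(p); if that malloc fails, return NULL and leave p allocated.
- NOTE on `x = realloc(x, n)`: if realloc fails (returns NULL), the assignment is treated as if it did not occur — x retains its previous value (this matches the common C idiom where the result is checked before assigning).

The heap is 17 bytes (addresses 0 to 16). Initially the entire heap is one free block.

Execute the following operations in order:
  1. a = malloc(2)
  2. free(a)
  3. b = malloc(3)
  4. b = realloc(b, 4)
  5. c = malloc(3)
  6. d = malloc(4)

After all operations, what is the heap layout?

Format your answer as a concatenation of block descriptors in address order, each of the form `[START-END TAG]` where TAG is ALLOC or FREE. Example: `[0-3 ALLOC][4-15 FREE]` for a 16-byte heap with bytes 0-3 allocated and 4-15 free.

Op 1: a = malloc(2) -> a = 0; heap: [0-1 ALLOC][2-16 FREE]
Op 2: free(a) -> (freed a); heap: [0-16 FREE]
Op 3: b = malloc(3) -> b = 0; heap: [0-2 ALLOC][3-16 FREE]
Op 4: b = realloc(b, 4) -> b = 0; heap: [0-3 ALLOC][4-16 FREE]
Op 5: c = malloc(3) -> c = 4; heap: [0-3 ALLOC][4-6 ALLOC][7-16 FREE]
Op 6: d = malloc(4) -> d = 7; heap: [0-3 ALLOC][4-6 ALLOC][7-10 ALLOC][11-16 FREE]

Answer: [0-3 ALLOC][4-6 ALLOC][7-10 ALLOC][11-16 FREE]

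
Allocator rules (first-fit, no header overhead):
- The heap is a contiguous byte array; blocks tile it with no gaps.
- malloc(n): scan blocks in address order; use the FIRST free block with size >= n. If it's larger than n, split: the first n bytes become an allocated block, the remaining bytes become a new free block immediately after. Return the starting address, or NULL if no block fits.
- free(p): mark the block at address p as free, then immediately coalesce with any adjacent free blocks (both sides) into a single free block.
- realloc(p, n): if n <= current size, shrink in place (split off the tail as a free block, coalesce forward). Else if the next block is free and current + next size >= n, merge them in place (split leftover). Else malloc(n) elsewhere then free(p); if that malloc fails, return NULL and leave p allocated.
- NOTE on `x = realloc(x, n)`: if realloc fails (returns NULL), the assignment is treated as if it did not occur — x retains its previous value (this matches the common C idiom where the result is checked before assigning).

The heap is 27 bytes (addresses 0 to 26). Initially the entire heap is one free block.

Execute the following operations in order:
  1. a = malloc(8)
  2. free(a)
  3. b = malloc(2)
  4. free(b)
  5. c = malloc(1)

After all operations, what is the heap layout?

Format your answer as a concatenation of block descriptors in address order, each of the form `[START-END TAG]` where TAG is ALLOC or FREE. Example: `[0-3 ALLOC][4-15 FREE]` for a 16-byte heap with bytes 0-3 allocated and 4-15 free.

Op 1: a = malloc(8) -> a = 0; heap: [0-7 ALLOC][8-26 FREE]
Op 2: free(a) -> (freed a); heap: [0-26 FREE]
Op 3: b = malloc(2) -> b = 0; heap: [0-1 ALLOC][2-26 FREE]
Op 4: free(b) -> (freed b); heap: [0-26 FREE]
Op 5: c = malloc(1) -> c = 0; heap: [0-0 ALLOC][1-26 FREE]

Answer: [0-0 ALLOC][1-26 FREE]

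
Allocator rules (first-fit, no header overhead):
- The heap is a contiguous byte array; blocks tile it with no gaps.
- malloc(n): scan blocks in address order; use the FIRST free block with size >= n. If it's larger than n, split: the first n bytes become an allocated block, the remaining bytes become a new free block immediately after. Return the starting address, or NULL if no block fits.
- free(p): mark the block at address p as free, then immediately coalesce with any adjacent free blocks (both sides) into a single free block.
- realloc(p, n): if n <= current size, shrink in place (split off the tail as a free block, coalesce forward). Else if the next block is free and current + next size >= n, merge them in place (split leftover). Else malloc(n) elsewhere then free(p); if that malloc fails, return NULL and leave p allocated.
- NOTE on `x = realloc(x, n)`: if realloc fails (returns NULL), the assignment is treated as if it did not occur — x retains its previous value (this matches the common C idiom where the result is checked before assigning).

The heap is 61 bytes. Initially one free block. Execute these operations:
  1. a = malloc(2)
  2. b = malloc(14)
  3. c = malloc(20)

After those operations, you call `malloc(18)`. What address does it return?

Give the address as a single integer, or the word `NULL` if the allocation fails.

Op 1: a = malloc(2) -> a = 0; heap: [0-1 ALLOC][2-60 FREE]
Op 2: b = malloc(14) -> b = 2; heap: [0-1 ALLOC][2-15 ALLOC][16-60 FREE]
Op 3: c = malloc(20) -> c = 16; heap: [0-1 ALLOC][2-15 ALLOC][16-35 ALLOC][36-60 FREE]
malloc(18): first-fit scan over [0-1 ALLOC][2-15 ALLOC][16-35 ALLOC][36-60 FREE] -> 36

Answer: 36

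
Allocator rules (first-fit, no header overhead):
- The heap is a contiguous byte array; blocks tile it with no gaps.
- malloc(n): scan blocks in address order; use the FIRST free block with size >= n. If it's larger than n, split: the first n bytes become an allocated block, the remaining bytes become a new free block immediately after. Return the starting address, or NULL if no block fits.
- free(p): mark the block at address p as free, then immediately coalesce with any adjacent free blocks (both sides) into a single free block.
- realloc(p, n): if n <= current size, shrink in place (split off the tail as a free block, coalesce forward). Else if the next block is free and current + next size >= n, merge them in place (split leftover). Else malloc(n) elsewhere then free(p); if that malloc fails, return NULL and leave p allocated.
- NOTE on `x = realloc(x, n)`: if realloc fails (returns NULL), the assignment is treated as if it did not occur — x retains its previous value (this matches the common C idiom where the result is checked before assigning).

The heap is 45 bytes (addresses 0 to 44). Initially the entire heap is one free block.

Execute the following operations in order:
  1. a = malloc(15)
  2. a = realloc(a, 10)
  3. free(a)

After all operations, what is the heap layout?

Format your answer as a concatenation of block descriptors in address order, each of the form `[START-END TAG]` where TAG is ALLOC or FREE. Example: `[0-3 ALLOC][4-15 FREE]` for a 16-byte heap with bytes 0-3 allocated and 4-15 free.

Answer: [0-44 FREE]

Derivation:
Op 1: a = malloc(15) -> a = 0; heap: [0-14 ALLOC][15-44 FREE]
Op 2: a = realloc(a, 10) -> a = 0; heap: [0-9 ALLOC][10-44 FREE]
Op 3: free(a) -> (freed a); heap: [0-44 FREE]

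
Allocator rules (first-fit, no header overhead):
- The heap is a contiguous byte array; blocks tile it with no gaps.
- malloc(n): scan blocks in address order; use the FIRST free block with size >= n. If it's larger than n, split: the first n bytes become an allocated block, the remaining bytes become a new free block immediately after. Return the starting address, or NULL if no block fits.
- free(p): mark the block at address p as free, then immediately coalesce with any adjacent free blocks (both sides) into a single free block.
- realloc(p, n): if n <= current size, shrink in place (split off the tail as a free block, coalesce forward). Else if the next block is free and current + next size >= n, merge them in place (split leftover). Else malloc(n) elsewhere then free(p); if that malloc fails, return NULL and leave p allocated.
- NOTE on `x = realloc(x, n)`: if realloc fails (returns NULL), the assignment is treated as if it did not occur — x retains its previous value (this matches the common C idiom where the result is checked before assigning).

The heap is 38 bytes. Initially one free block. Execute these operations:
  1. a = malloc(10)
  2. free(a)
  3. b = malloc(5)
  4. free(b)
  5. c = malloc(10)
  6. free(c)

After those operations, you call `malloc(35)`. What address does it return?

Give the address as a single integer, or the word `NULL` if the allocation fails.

Answer: 0

Derivation:
Op 1: a = malloc(10) -> a = 0; heap: [0-9 ALLOC][10-37 FREE]
Op 2: free(a) -> (freed a); heap: [0-37 FREE]
Op 3: b = malloc(5) -> b = 0; heap: [0-4 ALLOC][5-37 FREE]
Op 4: free(b) -> (freed b); heap: [0-37 FREE]
Op 5: c = malloc(10) -> c = 0; heap: [0-9 ALLOC][10-37 FREE]
Op 6: free(c) -> (freed c); heap: [0-37 FREE]
malloc(35): first-fit scan over [0-37 FREE] -> 0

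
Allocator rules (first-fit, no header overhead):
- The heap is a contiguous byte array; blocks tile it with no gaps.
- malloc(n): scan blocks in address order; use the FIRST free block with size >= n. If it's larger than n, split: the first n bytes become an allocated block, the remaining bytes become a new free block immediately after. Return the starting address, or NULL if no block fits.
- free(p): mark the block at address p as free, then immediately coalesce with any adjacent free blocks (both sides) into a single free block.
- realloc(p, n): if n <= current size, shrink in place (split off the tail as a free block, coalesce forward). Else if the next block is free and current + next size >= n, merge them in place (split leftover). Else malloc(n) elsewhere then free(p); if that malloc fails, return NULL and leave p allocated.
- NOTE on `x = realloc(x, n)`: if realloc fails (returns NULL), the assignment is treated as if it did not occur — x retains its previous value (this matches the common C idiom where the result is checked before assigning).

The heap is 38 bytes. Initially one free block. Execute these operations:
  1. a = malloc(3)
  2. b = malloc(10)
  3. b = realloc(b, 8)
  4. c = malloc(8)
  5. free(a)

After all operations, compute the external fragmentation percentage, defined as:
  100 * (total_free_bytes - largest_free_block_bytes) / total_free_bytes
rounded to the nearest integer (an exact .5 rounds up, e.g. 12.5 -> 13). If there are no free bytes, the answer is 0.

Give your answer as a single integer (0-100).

Answer: 14

Derivation:
Op 1: a = malloc(3) -> a = 0; heap: [0-2 ALLOC][3-37 FREE]
Op 2: b = malloc(10) -> b = 3; heap: [0-2 ALLOC][3-12 ALLOC][13-37 FREE]
Op 3: b = realloc(b, 8) -> b = 3; heap: [0-2 ALLOC][3-10 ALLOC][11-37 FREE]
Op 4: c = malloc(8) -> c = 11; heap: [0-2 ALLOC][3-10 ALLOC][11-18 ALLOC][19-37 FREE]
Op 5: free(a) -> (freed a); heap: [0-2 FREE][3-10 ALLOC][11-18 ALLOC][19-37 FREE]
Free blocks: [3 19] total_free=22 largest=19 -> 100*(22-19)/22 = 300/22 ≈ 13.636 -> rounds to 14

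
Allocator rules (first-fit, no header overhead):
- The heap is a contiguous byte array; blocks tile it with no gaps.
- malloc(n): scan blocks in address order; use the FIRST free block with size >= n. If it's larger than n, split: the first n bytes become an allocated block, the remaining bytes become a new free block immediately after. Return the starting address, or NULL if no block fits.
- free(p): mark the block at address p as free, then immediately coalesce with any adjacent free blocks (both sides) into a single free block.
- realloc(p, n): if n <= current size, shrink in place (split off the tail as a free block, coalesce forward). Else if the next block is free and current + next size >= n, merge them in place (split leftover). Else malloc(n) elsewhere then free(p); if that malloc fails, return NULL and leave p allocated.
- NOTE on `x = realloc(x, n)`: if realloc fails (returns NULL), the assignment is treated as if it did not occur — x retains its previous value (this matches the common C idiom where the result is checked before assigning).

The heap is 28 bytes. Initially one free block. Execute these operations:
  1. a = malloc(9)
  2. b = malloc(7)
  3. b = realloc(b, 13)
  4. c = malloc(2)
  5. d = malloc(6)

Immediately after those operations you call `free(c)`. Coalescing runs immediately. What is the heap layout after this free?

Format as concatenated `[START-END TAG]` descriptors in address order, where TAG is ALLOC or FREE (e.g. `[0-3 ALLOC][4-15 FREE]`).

Op 1: a = malloc(9) -> a = 0; heap: [0-8 ALLOC][9-27 FREE]
Op 2: b = malloc(7) -> b = 9; heap: [0-8 ALLOC][9-15 ALLOC][16-27 FREE]
Op 3: b = realloc(b, 13) -> b = 9; heap: [0-8 ALLOC][9-21 ALLOC][22-27 FREE]
Op 4: c = malloc(2) -> c = 22; heap: [0-8 ALLOC][9-21 ALLOC][22-23 ALLOC][24-27 FREE]
Op 5: d = malloc(6) -> d = NULL; heap: [0-8 ALLOC][9-21 ALLOC][22-23 ALLOC][24-27 FREE]
free(c): c = 22 -> block [22-23 ALLOC]; mark free, coalesce with adjacent free neighbors -> [0-8 ALLOC][9-21 ALLOC][22-27 FREE]

Answer: [0-8 ALLOC][9-21 ALLOC][22-27 FREE]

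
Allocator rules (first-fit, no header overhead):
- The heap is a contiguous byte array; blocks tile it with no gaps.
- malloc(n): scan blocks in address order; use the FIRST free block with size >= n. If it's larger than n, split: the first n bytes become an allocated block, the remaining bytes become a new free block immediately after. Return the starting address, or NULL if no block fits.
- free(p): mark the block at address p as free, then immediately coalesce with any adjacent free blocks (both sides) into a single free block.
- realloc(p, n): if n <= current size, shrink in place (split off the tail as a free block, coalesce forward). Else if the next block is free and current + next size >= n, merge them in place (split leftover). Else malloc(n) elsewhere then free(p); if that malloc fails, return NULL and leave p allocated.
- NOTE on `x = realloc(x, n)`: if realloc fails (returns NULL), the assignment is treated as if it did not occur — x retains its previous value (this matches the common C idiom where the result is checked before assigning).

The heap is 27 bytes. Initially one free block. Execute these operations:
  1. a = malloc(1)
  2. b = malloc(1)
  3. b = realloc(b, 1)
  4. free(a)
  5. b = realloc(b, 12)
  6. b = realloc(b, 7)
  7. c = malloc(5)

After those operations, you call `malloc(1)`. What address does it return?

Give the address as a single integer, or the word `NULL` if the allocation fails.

Op 1: a = malloc(1) -> a = 0; heap: [0-0 ALLOC][1-26 FREE]
Op 2: b = malloc(1) -> b = 1; heap: [0-0 ALLOC][1-1 ALLOC][2-26 FREE]
Op 3: b = realloc(b, 1) -> b = 1; heap: [0-0 ALLOC][1-1 ALLOC][2-26 FREE]
Op 4: free(a) -> (freed a); heap: [0-0 FREE][1-1 ALLOC][2-26 FREE]
Op 5: b = realloc(b, 12) -> b = 1; heap: [0-0 FREE][1-12 ALLOC][13-26 FREE]
Op 6: b = realloc(b, 7) -> b = 1; heap: [0-0 FREE][1-7 ALLOC][8-26 FREE]
Op 7: c = malloc(5) -> c = 8; heap: [0-0 FREE][1-7 ALLOC][8-12 ALLOC][13-26 FREE]
malloc(1): first-fit scan over [0-0 FREE][1-7 ALLOC][8-12 ALLOC][13-26 FREE] -> 0

Answer: 0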